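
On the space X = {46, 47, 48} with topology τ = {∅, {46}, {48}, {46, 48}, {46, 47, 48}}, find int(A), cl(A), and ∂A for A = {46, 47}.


int(A) = {46}, cl(A) = {46, 47}, ∂A = {47}.

Closed sets in (X, τ) are complements of opens:
  closed(X, τ) = {∅, {47}, {46, 47}, {47, 48}, {46, 47, 48}}.
int(A) = ⋃ {U ∈ τ : U ⊆ A}. Opens contained in A: ∅, {46}.
Taking the union of these: int(A) = {46}.
cl(A) = ⋂ {C closed : A ⊆ C}. Closed sets containing A: {46, 47}, {46, 47, 48}.
Intersecting these: cl(A) = {46, 47}.
∂A = cl(A) ∖ int(A) = {46, 47} ∖ {46} = {47}.


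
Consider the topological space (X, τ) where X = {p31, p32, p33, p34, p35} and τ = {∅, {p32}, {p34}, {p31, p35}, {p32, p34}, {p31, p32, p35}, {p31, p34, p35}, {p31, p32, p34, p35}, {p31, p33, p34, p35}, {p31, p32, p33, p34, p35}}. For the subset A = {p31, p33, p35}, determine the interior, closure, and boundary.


int(A) = {p31, p35}, cl(A) = {p31, p33, p35}, ∂A = {p33}.

Closed sets in (X, τ) are complements of opens:
  closed(X, τ) = {∅, {p32}, {p33}, {p32, p33}, {p33, p34}, {p31, p33, p35}, {p32, p33, p34}, {p31, p32, p33, p35}, {p31, p33, p34, p35}, {p31, p32, p33, p34, p35}}.
int(A) = ⋃ {U ∈ τ : U ⊆ A}. Opens contained in A: ∅, {p31, p35}.
Taking the union of these: int(A) = {p31, p35}.
cl(A) = ⋂ {C closed : A ⊆ C}. Closed sets containing A: {p31, p33, p35}, {p31, p32, p33, p35}, {p31, p33, p34, p35}, {p31, p32, p33, p34, p35}.
Intersecting these: cl(A) = {p31, p33, p35}.
∂A = cl(A) ∖ int(A) = {p31, p33, p35} ∖ {p31, p35} = {p33}.


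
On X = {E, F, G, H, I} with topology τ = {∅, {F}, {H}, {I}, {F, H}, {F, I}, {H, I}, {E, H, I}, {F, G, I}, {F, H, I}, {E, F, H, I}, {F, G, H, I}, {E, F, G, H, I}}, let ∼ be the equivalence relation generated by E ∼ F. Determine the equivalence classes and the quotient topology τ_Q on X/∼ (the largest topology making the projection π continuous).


X/∼ = {[E=F], [G], [H], [I]}; |τ_Q| = 6.

Equivalence classes: [E=F], [G], [H], [I].
Quotient map π: X → X/∼ sends E ↦ [E=F], F ↦ [E=F], G ↦ [G], H ↦ [H], I ↦ [I].
For each subset V ⊆ X/∼, compute π^{-1}(V) ⊆ X and check whether π^{-1}(V) ∈ τ. V is open in τ_Q iff π^{-1}(V) ∈ τ.
  V = {}: π^{-1}(V) = ∅ ∈ τ ✓.
  V = {[E=F]}: π^{-1}(V) = {E, F} ∉ τ ✗.
  V = {[G]}: π^{-1}(V) = {G} ∉ τ ✗.
  V = {[E=F], [G]}: π^{-1}(V) = {E, F, G} ∉ τ ✗.
  V = {[H]}: π^{-1}(V) = {H} ∈ τ ✓.
  V = {[E=F], [H]}: π^{-1}(V) = {E, F, H} ∉ τ ✗.
  V = {[G], [H]}: π^{-1}(V) = {G, H} ∉ τ ✗.
  V = {[E=F], [G], [H]}: π^{-1}(V) = {E, F, G, H} ∉ τ ✗.
  V = {[I]}: π^{-1}(V) = {I} ∈ τ ✓.
  V = {[E=F], [I]}: π^{-1}(V) = {E, F, I} ∉ τ ✗.
  V = {[G], [I]}: π^{-1}(V) = {G, I} ∉ τ ✗.
  V = {[E=F], [G], [I]}: π^{-1}(V) = {E, F, G, I} ∉ τ ✗.
  V = {[H], [I]}: π^{-1}(V) = {H, I} ∈ τ ✓.
  V = {[E=F], [H], [I]}: π^{-1}(V) = {E, F, H, I} ∈ τ ✓.
  V = {[G], [H], [I]}: π^{-1}(V) = {G, H, I} ∉ τ ✗.
  V = {[E=F], [G], [H], [I]}: π^{-1}(V) = {E, F, G, H, I} ∈ τ ✓.
Open sets in the quotient: τ_Q = {{}, {[H]}, {[I]}, {[H], [I]}, {[E=F], [H], [I]}, {[E=F], [G], [H], [I]}} (6 elements).


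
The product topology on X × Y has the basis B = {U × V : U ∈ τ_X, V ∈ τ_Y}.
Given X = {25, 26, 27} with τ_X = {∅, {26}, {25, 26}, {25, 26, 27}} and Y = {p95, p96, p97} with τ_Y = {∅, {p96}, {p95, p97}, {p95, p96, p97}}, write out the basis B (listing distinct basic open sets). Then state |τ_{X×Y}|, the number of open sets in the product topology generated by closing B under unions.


Basis B = {∅ × ∅, {26} × {p96}, {25, 26} × {p96}, {26} × {p95, p97}, {25, 26, 27} × {p96}, {26} × {p95, p96, p97}, {25, 26} × {p95, p97}, {25, 26} × {p95, p96, p97}, {25, 26, 27} × {p95, p97}, {25, 26, 27} × {p95, p96, p97}}; |τ_{X×Y}| = 16.

Enumerate products U × V with U ∈ τ_X, V ∈ τ_Y (deduplicated):
  ∅ × ∅ = {} (∅)
  {26} × {p96} = {(26,p96)}
  {25, 26} × {p96} = {(25,p96), (26,p96)}
  {26} × {p95, p97} = {(26,p95), (26,p97)}
  {25, 26, 27} × {p96} = {(25,p96), (26,p96), (27,p96)}
  {26} × {p95, p96, p97} = {(26,p95), (26,p96), (26,p97)}
  {25, 26} × {p95, p97} = {(25,p95), (25,p97), (26,p95), (26,p97)}
  {25, 26} × {p95, p96, p97} = {(25,p95), (25,p96), (25,p97), (26,p95), (26,p96), (26,p97)}
  {25, 26, 27} × {p95, p97} = {(25,p95), (25,p97), (26,p95), (26,p97), (27,p95), (27,p97)}
  {25, 26, 27} × {p95, p96, p97} = {(25,p95), (25,p96), (25,p97), (26,p95), (26,p96), (26,p97), (27,p95), (27,p96), (27,p97)}
These 10 distinct sets form the basis B.
Close under arbitrary unions to get τ_{X×Y}; counting gives |τ_{X×Y}| = 16.


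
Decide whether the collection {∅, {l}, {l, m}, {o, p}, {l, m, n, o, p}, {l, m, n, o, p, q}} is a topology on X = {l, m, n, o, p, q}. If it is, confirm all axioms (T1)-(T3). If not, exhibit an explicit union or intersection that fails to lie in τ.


τ is NOT a topology on X.

Axiom (T1): ∅ ∈ τ? Yes; X ∈ τ? Yes.
Axiom (T2/T3): check pairwise unions and intersections of members of τ.
Counterexample for (T2): {l} ∪ {o, p} = {l, o, p} ∉ τ. Therefore τ is NOT a topology.


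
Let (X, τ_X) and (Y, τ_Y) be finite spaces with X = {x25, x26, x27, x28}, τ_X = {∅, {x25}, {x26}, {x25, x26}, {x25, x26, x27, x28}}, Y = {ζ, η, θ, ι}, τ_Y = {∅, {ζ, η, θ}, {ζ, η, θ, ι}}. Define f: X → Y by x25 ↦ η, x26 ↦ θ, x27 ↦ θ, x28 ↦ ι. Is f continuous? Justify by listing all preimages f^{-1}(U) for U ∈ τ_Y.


f is NOT continuous.

Compute f^{-1}(U) for each U ∈ τ_Y:
  U = ∅: f^{-1}(U) = ∅ ∈ τ_X ✓.
  U = {ζ, η, θ}: f^{-1}(U) = {x25, x26, x27} ∉ τ_X ✗.
  U = {ζ, η, θ, ι}: f^{-1}(U) = {x25, x26, x27, x28} ∈ τ_X ✓.
Found U = {ζ, η, θ} with f^{-1}(U) = {x25, x26, x27} not in τ_X. Therefore f is NOT continuous.


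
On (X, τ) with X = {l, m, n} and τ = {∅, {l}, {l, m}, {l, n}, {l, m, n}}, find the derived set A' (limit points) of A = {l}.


A' = {m, n}

For each x ∈ X, list the open sets U ∈ τ with x ∈ U, then check whether U ∩ (A ∖ {x}) ≠ ∅ for every such U.
  x = l: open {l} ∋ x has {l} ∩ (A ∖ {l}) = ∅, so x is NOT a limit point.
  x = m: opens ∋ x are {l, m}, {l, m, n}; each meets A ∖ {m}, so x IS a limit point.
  x = n: opens ∋ x are {l, n}, {l, m, n}; each meets A ∖ {n}, so x IS a limit point.
Collecting: A' = {m, n}.


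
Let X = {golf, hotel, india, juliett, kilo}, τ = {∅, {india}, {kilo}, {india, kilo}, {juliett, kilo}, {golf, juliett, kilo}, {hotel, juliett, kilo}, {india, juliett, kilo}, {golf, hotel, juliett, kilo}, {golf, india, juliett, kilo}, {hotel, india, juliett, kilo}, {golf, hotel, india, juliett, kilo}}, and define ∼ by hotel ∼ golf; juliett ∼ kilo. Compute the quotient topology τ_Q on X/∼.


X/∼ = {[golf=hotel], [india], [juliett=kilo]}; |τ_Q| = 6.

Equivalence classes: [golf=hotel], [india], [juliett=kilo].
Quotient map π: X → X/∼ sends golf ↦ [golf=hotel], hotel ↦ [golf=hotel], india ↦ [india], juliett ↦ [juliett=kilo], kilo ↦ [juliett=kilo].
For each subset V ⊆ X/∼, compute π^{-1}(V) ⊆ X and check whether π^{-1}(V) ∈ τ. V is open in τ_Q iff π^{-1}(V) ∈ τ.
  V = {}: π^{-1}(V) = ∅ ∈ τ ✓.
  V = {[golf=hotel]}: π^{-1}(V) = {golf, hotel} ∉ τ ✗.
  V = {[india]}: π^{-1}(V) = {india} ∈ τ ✓.
  V = {[golf=hotel], [india]}: π^{-1}(V) = {golf, hotel, india} ∉ τ ✗.
  V = {[juliett=kilo]}: π^{-1}(V) = {juliett, kilo} ∈ τ ✓.
  V = {[golf=hotel], [juliett=kilo]}: π^{-1}(V) = {golf, hotel, juliett, kilo} ∈ τ ✓.
  V = {[india], [juliett=kilo]}: π^{-1}(V) = {india, juliett, kilo} ∈ τ ✓.
  V = {[golf=hotel], [india], [juliett=kilo]}: π^{-1}(V) = {golf, hotel, india, juliett, kilo} ∈ τ ✓.
Open sets in the quotient: τ_Q = {{}, {[india]}, {[juliett=kilo]}, {[golf=hotel], [juliett=kilo]}, {[india], [juliett=kilo]}, {[golf=hotel], [india], [juliett=kilo]}} (6 elements).


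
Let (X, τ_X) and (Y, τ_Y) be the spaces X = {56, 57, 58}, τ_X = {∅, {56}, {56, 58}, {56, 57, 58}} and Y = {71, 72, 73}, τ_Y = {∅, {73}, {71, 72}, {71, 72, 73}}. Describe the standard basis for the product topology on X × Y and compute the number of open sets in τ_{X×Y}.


Basis B = {∅ × ∅, {56} × {73}, {56} × {71, 72}, {56, 58} × {73}, {56} × {71, 72, 73}, {56, 57, 58} × {73}, {56, 58} × {71, 72}, {56, 58} × {71, 72, 73}, {56, 57, 58} × {71, 72}, {56, 57, 58} × {71, 72, 73}}; |τ_{X×Y}| = 16.

Enumerate products U × V with U ∈ τ_X, V ∈ τ_Y (deduplicated):
  ∅ × ∅ = {} (∅)
  {56} × {73} = {(56,73)}
  {56} × {71, 72} = {(56,71), (56,72)}
  {56, 58} × {73} = {(56,73), (58,73)}
  {56} × {71, 72, 73} = {(56,71), (56,72), (56,73)}
  {56, 57, 58} × {73} = {(56,73), (57,73), (58,73)}
  {56, 58} × {71, 72} = {(56,71), (56,72), (58,71), (58,72)}
  {56, 58} × {71, 72, 73} = {(56,71), (56,72), (56,73), (58,71), (58,72), (58,73)}
  {56, 57, 58} × {71, 72} = {(56,71), (56,72), (57,71), (57,72), (58,71), (58,72)}
  {56, 57, 58} × {71, 72, 73} = {(56,71), (56,72), (56,73), (57,71), (57,72), (57,73), (58,71), (58,72), (58,73)}
These 10 distinct sets form the basis B.
Close under arbitrary unions to get τ_{X×Y}; counting gives |τ_{X×Y}| = 16.


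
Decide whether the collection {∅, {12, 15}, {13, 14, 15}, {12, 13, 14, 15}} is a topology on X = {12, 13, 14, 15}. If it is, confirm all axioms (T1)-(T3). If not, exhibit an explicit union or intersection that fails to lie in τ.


τ is NOT a topology on X.

Axiom (T1): ∅ ∈ τ? Yes; X ∈ τ? Yes.
Axiom (T2/T3): check pairwise unions and intersections of members of τ.
Counterexample for (T3): {12, 15} ∩ {13, 14, 15} = {15} ∉ τ. Therefore τ is NOT a topology.


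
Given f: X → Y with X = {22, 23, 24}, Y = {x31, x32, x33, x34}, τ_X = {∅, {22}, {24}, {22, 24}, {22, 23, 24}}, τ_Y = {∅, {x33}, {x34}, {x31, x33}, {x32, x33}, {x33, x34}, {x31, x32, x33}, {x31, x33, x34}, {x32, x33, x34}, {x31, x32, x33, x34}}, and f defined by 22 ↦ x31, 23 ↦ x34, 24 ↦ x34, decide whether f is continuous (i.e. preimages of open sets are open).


f is NOT continuous.

Compute f^{-1}(U) for each U ∈ τ_Y:
  U = ∅: f^{-1}(U) = ∅ ∈ τ_X ✓.
  U = {x33}: f^{-1}(U) = ∅ ∈ τ_X ✓.
  U = {x34}: f^{-1}(U) = {23, 24} ∉ τ_X ✗.
  U = {x31, x33}: f^{-1}(U) = {22} ∈ τ_X ✓.
  U = {x32, x33}: f^{-1}(U) = ∅ ∈ τ_X ✓.
  U = {x33, x34}: f^{-1}(U) = {23, 24} ∉ τ_X ✗.
  U = {x31, x32, x33}: f^{-1}(U) = {22} ∈ τ_X ✓.
  U = {x31, x33, x34}: f^{-1}(U) = {22, 23, 24} ∈ τ_X ✓.
  U = {x32, x33, x34}: f^{-1}(U) = {23, 24} ∉ τ_X ✗.
  U = {x31, x32, x33, x34}: f^{-1}(U) = {22, 23, 24} ∈ τ_X ✓.
Found U = {x34} with f^{-1}(U) = {23, 24} not in τ_X. Therefore f is NOT continuous.


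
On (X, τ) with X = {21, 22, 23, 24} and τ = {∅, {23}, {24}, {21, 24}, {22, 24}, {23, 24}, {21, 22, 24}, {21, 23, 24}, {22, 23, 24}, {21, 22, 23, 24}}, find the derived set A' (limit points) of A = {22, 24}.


A' = {21, 22}

For each x ∈ X, list the open sets U ∈ τ with x ∈ U, then check whether U ∩ (A ∖ {x}) ≠ ∅ for every such U.
  x = 21: opens ∋ x are {21, 24}, {21, 22, 24}, {21, 23, 24}, {21, 22, 23, 24}; each meets A ∖ {21}, so x IS a limit point.
  x = 22: opens ∋ x are {22, 24}, {21, 22, 24}, {22, 23, 24}, {21, 22, 23, 24}; each meets A ∖ {22}, so x IS a limit point.
  x = 23: open {23} ∋ x has {23} ∩ (A ∖ {23}) = ∅, so x is NOT a limit point.
  x = 24: open {24} ∋ x has {24} ∩ (A ∖ {24}) = ∅, so x is NOT a limit point.
Collecting: A' = {21, 22}.


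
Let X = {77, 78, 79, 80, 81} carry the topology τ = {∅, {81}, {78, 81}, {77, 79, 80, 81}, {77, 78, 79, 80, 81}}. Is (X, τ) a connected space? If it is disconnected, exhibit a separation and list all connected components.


(X, τ) is connected.

Find clopen sets (U ∈ τ with X ∖ U ∈ τ):
  U = ∅, X ∖ U = {77, 78, 79, 80, 81} — both open, so U is clopen.
  U = {77, 78, 79, 80, 81}, X ∖ U = ∅ — both open, so U is clopen.
Only trivial clopens (∅ and X) exist, so (X, τ) is connected.
Compute connected components by grouping points that agree on all clopens:
  component: {77, 78, 79, 80, 81}


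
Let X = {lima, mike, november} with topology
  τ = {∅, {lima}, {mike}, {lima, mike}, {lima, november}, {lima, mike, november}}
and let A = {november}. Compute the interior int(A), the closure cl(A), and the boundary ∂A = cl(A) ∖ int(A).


int(A) = ∅, cl(A) = {november}, ∂A = {november}.

Closed sets in (X, τ) are complements of opens:
  closed(X, τ) = {∅, {mike}, {november}, {lima, november}, {mike, november}, {lima, mike, november}}.
int(A) = ⋃ {U ∈ τ : U ⊆ A}. Opens contained in A: ∅.
Taking the union of these: int(A) = ∅.
cl(A) = ⋂ {C closed : A ⊆ C}. Closed sets containing A: {november}, {lima, november}, {mike, november}, {lima, mike, november}.
Intersecting these: cl(A) = {november}.
∂A = cl(A) ∖ int(A) = {november} ∖ ∅ = {november}.


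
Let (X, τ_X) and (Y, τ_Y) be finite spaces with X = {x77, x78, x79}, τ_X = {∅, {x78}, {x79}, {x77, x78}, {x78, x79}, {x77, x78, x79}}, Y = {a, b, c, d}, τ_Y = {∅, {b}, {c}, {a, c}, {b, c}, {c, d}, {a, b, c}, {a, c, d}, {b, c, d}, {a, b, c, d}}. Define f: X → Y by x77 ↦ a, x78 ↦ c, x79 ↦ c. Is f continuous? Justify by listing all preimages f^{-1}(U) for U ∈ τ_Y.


f IS continuous.

Compute f^{-1}(U) for each U ∈ τ_Y:
  U = ∅: f^{-1}(U) = ∅ ∈ τ_X ✓.
  U = {b}: f^{-1}(U) = ∅ ∈ τ_X ✓.
  U = {c}: f^{-1}(U) = {x78, x79} ∈ τ_X ✓.
  U = {a, c}: f^{-1}(U) = {x77, x78, x79} ∈ τ_X ✓.
  U = {b, c}: f^{-1}(U) = {x78, x79} ∈ τ_X ✓.
  U = {c, d}: f^{-1}(U) = {x78, x79} ∈ τ_X ✓.
  U = {a, b, c}: f^{-1}(U) = {x77, x78, x79} ∈ τ_X ✓.
  U = {a, c, d}: f^{-1}(U) = {x77, x78, x79} ∈ τ_X ✓.
  U = {b, c, d}: f^{-1}(U) = {x78, x79} ∈ τ_X ✓.
  U = {a, b, c, d}: f^{-1}(U) = {x77, x78, x79} ∈ τ_X ✓.
Every preimage lies in τ_X, so f IS continuous.


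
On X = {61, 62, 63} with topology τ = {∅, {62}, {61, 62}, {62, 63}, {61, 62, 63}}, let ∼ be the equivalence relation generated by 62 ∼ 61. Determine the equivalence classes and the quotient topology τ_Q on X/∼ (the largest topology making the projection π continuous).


X/∼ = {[61=62], [63]}; |τ_Q| = 3.

Equivalence classes: [61=62], [63].
Quotient map π: X → X/∼ sends 61 ↦ [61=62], 62 ↦ [61=62], 63 ↦ [63].
For each subset V ⊆ X/∼, compute π^{-1}(V) ⊆ X and check whether π^{-1}(V) ∈ τ. V is open in τ_Q iff π^{-1}(V) ∈ τ.
  V = {}: π^{-1}(V) = ∅ ∈ τ ✓.
  V = {[61=62]}: π^{-1}(V) = {61, 62} ∈ τ ✓.
  V = {[63]}: π^{-1}(V) = {63} ∉ τ ✗.
  V = {[61=62], [63]}: π^{-1}(V) = {61, 62, 63} ∈ τ ✓.
Open sets in the quotient: τ_Q = {{}, {[61=62]}, {[61=62], [63]}} (3 elements).


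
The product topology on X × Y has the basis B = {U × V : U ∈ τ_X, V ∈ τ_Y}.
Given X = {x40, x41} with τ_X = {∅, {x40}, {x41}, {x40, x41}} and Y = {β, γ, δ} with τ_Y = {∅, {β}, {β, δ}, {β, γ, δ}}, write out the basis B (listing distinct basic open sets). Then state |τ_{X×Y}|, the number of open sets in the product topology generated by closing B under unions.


Basis B = {∅ × ∅, {x40} × {β}, {x41} × {β}, {x40} × {β, δ}, {x40, x41} × {β}, {x41} × {β, δ}, {x40} × {β, γ, δ}, {x41} × {β, γ, δ}, {x40, x41} × {β, δ}, {x40, x41} × {β, γ, δ}}; |τ_{X×Y}| = 16.

Enumerate products U × V with U ∈ τ_X, V ∈ τ_Y (deduplicated):
  ∅ × ∅ = {} (∅)
  {x40} × {β} = {(x40,β)}
  {x41} × {β} = {(x41,β)}
  {x40} × {β, δ} = {(x40,β), (x40,δ)}
  {x40, x41} × {β} = {(x40,β), (x41,β)}
  {x41} × {β, δ} = {(x41,β), (x41,δ)}
  {x40} × {β, γ, δ} = {(x40,β), (x40,γ), (x40,δ)}
  {x41} × {β, γ, δ} = {(x41,β), (x41,γ), (x41,δ)}
  {x40, x41} × {β, δ} = {(x40,β), (x40,δ), (x41,β), (x41,δ)}
  {x40, x41} × {β, γ, δ} = {(x40,β), (x40,γ), (x40,δ), (x41,β), (x41,γ), (x41,δ)}
These 10 distinct sets form the basis B.
Close under arbitrary unions to get τ_{X×Y}; counting gives |τ_{X×Y}| = 16.


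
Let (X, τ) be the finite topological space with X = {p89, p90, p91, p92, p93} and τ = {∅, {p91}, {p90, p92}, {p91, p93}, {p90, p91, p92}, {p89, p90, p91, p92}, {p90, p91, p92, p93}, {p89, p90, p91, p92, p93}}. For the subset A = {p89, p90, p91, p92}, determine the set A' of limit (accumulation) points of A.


A' = {p89, p90, p92, p93}

For each x ∈ X, list the open sets U ∈ τ with x ∈ U, then check whether U ∩ (A ∖ {x}) ≠ ∅ for every such U.
  x = p89: opens ∋ x are {p89, p90, p91, p92}, {p89, p90, p91, p92, p93}; each meets A ∖ {p89}, so x IS a limit point.
  x = p90: opens ∋ x are {p90, p92}, {p90, p91, p92}, {p89, p90, p91, p92}, {p90, p91, p92, p93}, {p89, p90, p91, p92, p93}; each meets A ∖ {p90}, so x IS a limit point.
  x = p91: open {p91} ∋ x has {p91} ∩ (A ∖ {p91}) = ∅, so x is NOT a limit point.
  x = p92: opens ∋ x are {p90, p92}, {p90, p91, p92}, {p89, p90, p91, p92}, {p90, p91, p92, p93}, {p89, p90, p91, p92, p93}; each meets A ∖ {p92}, so x IS a limit point.
  x = p93: opens ∋ x are {p91, p93}, {p90, p91, p92, p93}, {p89, p90, p91, p92, p93}; each meets A ∖ {p93}, so x IS a limit point.
Collecting: A' = {p89, p90, p92, p93}.


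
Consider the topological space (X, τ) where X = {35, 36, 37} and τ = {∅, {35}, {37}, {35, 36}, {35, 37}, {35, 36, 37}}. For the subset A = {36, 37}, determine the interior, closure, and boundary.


int(A) = {37}, cl(A) = {36, 37}, ∂A = {36}.

Closed sets in (X, τ) are complements of opens:
  closed(X, τ) = {∅, {36}, {37}, {35, 36}, {36, 37}, {35, 36, 37}}.
int(A) = ⋃ {U ∈ τ : U ⊆ A}. Opens contained in A: ∅, {37}.
Taking the union of these: int(A) = {37}.
cl(A) = ⋂ {C closed : A ⊆ C}. Closed sets containing A: {36, 37}, {35, 36, 37}.
Intersecting these: cl(A) = {36, 37}.
∂A = cl(A) ∖ int(A) = {36, 37} ∖ {37} = {36}.


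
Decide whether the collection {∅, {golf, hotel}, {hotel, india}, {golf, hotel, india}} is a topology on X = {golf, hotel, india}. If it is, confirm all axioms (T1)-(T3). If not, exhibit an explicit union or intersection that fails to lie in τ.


τ is NOT a topology on X.

Axiom (T1): ∅ ∈ τ? Yes; X ∈ τ? Yes.
Axiom (T2/T3): check pairwise unions and intersections of members of τ.
Counterexample for (T3): {golf, hotel} ∩ {hotel, india} = {hotel} ∉ τ. Therefore τ is NOT a topology.


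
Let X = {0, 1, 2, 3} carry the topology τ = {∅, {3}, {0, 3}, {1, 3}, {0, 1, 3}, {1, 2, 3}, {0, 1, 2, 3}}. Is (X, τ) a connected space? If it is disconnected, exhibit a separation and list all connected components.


(X, τ) is connected.

Find clopen sets (U ∈ τ with X ∖ U ∈ τ):
  U = ∅, X ∖ U = {0, 1, 2, 3} — both open, so U is clopen.
  U = {0, 1, 2, 3}, X ∖ U = ∅ — both open, so U is clopen.
Only trivial clopens (∅ and X) exist, so (X, τ) is connected.
Compute connected components by grouping points that agree on all clopens:
  component: {0, 1, 2, 3}


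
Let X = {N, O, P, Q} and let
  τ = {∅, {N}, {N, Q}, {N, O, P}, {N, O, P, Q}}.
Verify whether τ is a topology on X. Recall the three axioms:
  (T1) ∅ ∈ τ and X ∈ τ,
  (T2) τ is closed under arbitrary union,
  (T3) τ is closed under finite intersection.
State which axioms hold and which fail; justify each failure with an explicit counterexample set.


τ IS a topology on X.

Axiom (T1): ∅ ∈ τ? Yes; X ∈ τ? Yes.
Axiom (T2/T3): check pairwise unions and intersections of members of τ.
All pairwise intersections and unions checked — each lies in τ. Therefore τ satisfies (T1), (T2), (T3): it IS a topology on X.


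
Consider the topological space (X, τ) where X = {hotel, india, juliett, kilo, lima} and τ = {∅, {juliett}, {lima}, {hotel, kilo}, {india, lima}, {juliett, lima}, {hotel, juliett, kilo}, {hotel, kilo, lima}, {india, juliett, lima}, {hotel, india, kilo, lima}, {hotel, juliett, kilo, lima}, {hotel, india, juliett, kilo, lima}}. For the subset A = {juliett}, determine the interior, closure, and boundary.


int(A) = {juliett}, cl(A) = {juliett}, ∂A = ∅.

Closed sets in (X, τ) are complements of opens:
  closed(X, τ) = {∅, {india}, {juliett}, {hotel, kilo}, {india, juliett}, {india, lima}, {hotel, india, kilo}, {hotel, juliett, kilo}, {india, juliett, lima}, {hotel, india, juliett, kilo}, {hotel, india, kilo, lima}, {hotel, india, juliett, kilo, lima}}.
int(A) = ⋃ {U ∈ τ : U ⊆ A}. Opens contained in A: ∅, {juliett}.
Taking the union of these: int(A) = {juliett}.
cl(A) = ⋂ {C closed : A ⊆ C}. Closed sets containing A: {juliett}, {india, juliett}, {hotel, juliett, kilo}, {india, juliett, lima}, {hotel, india, juliett, kilo}, {hotel, india, juliett, kilo, lima}.
Intersecting these: cl(A) = {juliett}.
∂A = cl(A) ∖ int(A) = {juliett} ∖ {juliett} = ∅.


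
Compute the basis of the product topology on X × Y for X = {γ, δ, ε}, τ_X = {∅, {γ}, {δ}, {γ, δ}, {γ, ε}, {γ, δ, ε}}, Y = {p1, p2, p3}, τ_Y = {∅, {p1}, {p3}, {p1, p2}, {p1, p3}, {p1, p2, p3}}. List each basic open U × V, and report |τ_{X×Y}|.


Basis B = {∅ × ∅, {γ} × {p1}, {γ} × {p3}, {δ} × {p1}, {δ} × {p3}, {γ} × {p1, p2}, {γ} × {p1, p3}, {γ, δ} × {p1}, {γ, ε} × {p1}, {γ, δ} × {p3}, {γ, ε} × {p3}, {δ} × {p1, p2}, {δ} × {p1, p3}, {γ} × {p1, p2, p3}, {γ, δ, ε} × {p1}, {γ, δ, ε} × {p3}, {δ} × {p1, p2, p3}, {γ, δ} × {p1, p2}, {γ, ε} × {p1, p2}, {γ, δ} × {p1, p3}, {γ, ε} × {p1, p3}, {γ, δ} × {p1, p2, p3}, {γ, ε} × {p1, p2, p3}, {γ, δ, ε} × {p1, p2}, {γ, δ, ε} × {p1, p3}, {γ, δ, ε} × {p1, p2, p3}}; |τ_{X×Y}| = 108.

Enumerate products U × V with U ∈ τ_X, V ∈ τ_Y (deduplicated):
  ∅ × ∅ = {} (∅)
  {γ} × {p1} = {(γ,p1)}
  {γ} × {p3} = {(γ,p3)}
  {δ} × {p1} = {(δ,p1)}
  {δ} × {p3} = {(δ,p3)}
  {γ} × {p1, p2} = {(γ,p1), (γ,p2)}
  {γ} × {p1, p3} = {(γ,p1), (γ,p3)}
  {γ, δ} × {p1} = {(γ,p1), (δ,p1)}
  {γ, ε} × {p1} = {(γ,p1), (ε,p1)}
  {γ, δ} × {p3} = {(γ,p3), (δ,p3)}
  {γ, ε} × {p3} = {(γ,p3), (ε,p3)}
  {δ} × {p1, p2} = {(δ,p1), (δ,p2)}
  {δ} × {p1, p3} = {(δ,p1), (δ,p3)}
  {γ} × {p1, p2, p3} = {(γ,p1), (γ,p2), (γ,p3)}
  {γ, δ, ε} × {p1} = {(γ,p1), (δ,p1), (ε,p1)}
  {γ, δ, ε} × {p3} = {(γ,p3), (δ,p3), (ε,p3)}
  {δ} × {p1, p2, p3} = {(δ,p1), (δ,p2), (δ,p3)}
  {γ, δ} × {p1, p2} = {(γ,p1), (γ,p2), (δ,p1), (δ,p2)}
  {γ, ε} × {p1, p2} = {(γ,p1), (γ,p2), (ε,p1), (ε,p2)}
  {γ, δ} × {p1, p3} = {(γ,p1), (γ,p3), (δ,p1), (δ,p3)}
  {γ, ε} × {p1, p3} = {(γ,p1), (γ,p3), (ε,p1), (ε,p3)}
  {γ, δ} × {p1, p2, p3} = {(γ,p1), (γ,p2), (γ,p3), (δ,p1), (δ,p2), (δ,p3)}
  {γ, ε} × {p1, p2, p3} = {(γ,p1), (γ,p2), (γ,p3), (ε,p1), (ε,p2), (ε,p3)}
  {γ, δ, ε} × {p1, p2} = {(γ,p1), (γ,p2), (δ,p1), (δ,p2), (ε,p1), (ε,p2)}
  {γ, δ, ε} × {p1, p3} = {(γ,p1), (γ,p3), (δ,p1), (δ,p3), (ε,p1), (ε,p3)}
  {γ, δ, ε} × {p1, p2, p3} = {(γ,p1), (γ,p2), (γ,p3), (δ,p1), (δ,p2), (δ,p3), (ε,p1), (ε,p2), (ε,p3)}
These 26 distinct sets form the basis B.
Close under arbitrary unions to get τ_{X×Y}; counting gives |τ_{X×Y}| = 108.


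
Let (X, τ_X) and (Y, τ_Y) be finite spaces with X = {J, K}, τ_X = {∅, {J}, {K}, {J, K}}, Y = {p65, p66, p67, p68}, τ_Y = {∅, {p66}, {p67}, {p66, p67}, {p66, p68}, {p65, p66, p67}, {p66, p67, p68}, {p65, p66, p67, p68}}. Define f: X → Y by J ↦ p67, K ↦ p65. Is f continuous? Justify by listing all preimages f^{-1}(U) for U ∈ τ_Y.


f IS continuous.

Compute f^{-1}(U) for each U ∈ τ_Y:
  U = ∅: f^{-1}(U) = ∅ ∈ τ_X ✓.
  U = {p66}: f^{-1}(U) = ∅ ∈ τ_X ✓.
  U = {p67}: f^{-1}(U) = {J} ∈ τ_X ✓.
  U = {p66, p67}: f^{-1}(U) = {J} ∈ τ_X ✓.
  U = {p66, p68}: f^{-1}(U) = ∅ ∈ τ_X ✓.
  U = {p65, p66, p67}: f^{-1}(U) = {J, K} ∈ τ_X ✓.
  U = {p66, p67, p68}: f^{-1}(U) = {J} ∈ τ_X ✓.
  U = {p65, p66, p67, p68}: f^{-1}(U) = {J, K} ∈ τ_X ✓.
Every preimage lies in τ_X, so f IS continuous.


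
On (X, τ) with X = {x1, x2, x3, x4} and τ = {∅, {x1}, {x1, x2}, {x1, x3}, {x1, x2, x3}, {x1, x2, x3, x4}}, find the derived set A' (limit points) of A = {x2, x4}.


A' = {x4}

For each x ∈ X, list the open sets U ∈ τ with x ∈ U, then check whether U ∩ (A ∖ {x}) ≠ ∅ for every such U.
  x = x1: open {x1} ∋ x has {x1} ∩ (A ∖ {x1}) = ∅, so x is NOT a limit point.
  x = x2: open {x1, x2} ∋ x has {x1, x2} ∩ (A ∖ {x2}) = ∅, so x is NOT a limit point.
  x = x3: open {x1, x3} ∋ x has {x1, x3} ∩ (A ∖ {x3}) = ∅, so x is NOT a limit point.
  x = x4: opens ∋ x are {x1, x2, x3, x4}; each meets A ∖ {x4}, so x IS a limit point.
Collecting: A' = {x4}.


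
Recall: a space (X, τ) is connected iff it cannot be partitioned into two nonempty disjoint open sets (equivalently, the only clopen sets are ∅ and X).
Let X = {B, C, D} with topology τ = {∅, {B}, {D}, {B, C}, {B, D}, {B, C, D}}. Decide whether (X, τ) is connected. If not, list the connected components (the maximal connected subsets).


(X, τ) is disconnected; components = [{D}, {B, C}].

Find clopen sets (U ∈ τ with X ∖ U ∈ τ):
  U = ∅, X ∖ U = {B, C, D} — both open, so U is clopen.
  U = {D}, X ∖ U = {B, C} — both open, so U is clopen.
  U = {B, C}, X ∖ U = {D} — both open, so U is clopen.
  U = {B, C, D}, X ∖ U = ∅ — both open, so U is clopen.
Nontrivial clopen(s) exist: e.g. {D}. So (X, τ) is disconnected.
Compute connected components by grouping points that agree on all clopens:
  component: {D}
  component: {B, C}


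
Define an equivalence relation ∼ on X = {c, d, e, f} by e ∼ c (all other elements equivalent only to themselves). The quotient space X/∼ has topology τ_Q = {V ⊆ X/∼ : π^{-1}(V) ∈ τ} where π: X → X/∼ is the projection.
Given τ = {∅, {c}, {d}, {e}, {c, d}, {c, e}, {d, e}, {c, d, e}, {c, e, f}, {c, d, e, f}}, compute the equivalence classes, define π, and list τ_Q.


X/∼ = {[c=e], [d], [f]}; |τ_Q| = 6.

Equivalence classes: [c=e], [d], [f].
Quotient map π: X → X/∼ sends c ↦ [c=e], d ↦ [d], e ↦ [c=e], f ↦ [f].
For each subset V ⊆ X/∼, compute π^{-1}(V) ⊆ X and check whether π^{-1}(V) ∈ τ. V is open in τ_Q iff π^{-1}(V) ∈ τ.
  V = {}: π^{-1}(V) = ∅ ∈ τ ✓.
  V = {[c=e]}: π^{-1}(V) = {c, e} ∈ τ ✓.
  V = {[d]}: π^{-1}(V) = {d} ∈ τ ✓.
  V = {[c=e], [d]}: π^{-1}(V) = {c, d, e} ∈ τ ✓.
  V = {[f]}: π^{-1}(V) = {f} ∉ τ ✗.
  V = {[c=e], [f]}: π^{-1}(V) = {c, e, f} ∈ τ ✓.
  V = {[d], [f]}: π^{-1}(V) = {d, f} ∉ τ ✗.
  V = {[c=e], [d], [f]}: π^{-1}(V) = {c, d, e, f} ∈ τ ✓.
Open sets in the quotient: τ_Q = {{}, {[c=e]}, {[d]}, {[c=e], [d]}, {[c=e], [f]}, {[c=e], [d], [f]}} (6 elements).


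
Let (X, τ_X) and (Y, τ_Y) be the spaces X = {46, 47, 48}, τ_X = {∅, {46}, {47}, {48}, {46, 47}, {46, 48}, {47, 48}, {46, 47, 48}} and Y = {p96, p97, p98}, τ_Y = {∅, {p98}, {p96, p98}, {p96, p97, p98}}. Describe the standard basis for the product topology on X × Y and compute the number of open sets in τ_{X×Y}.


Basis B = {∅ × ∅, {46} × {p98}, {47} × {p98}, {48} × {p98}, {46} × {p96, p98}, {46, 47} × {p98}, {46, 48} × {p98}, {47} × {p96, p98}, {47, 48} × {p98}, {48} × {p96, p98}, {46} × {p96, p97, p98}, {46, 47, 48} × {p98}, {47} × {p96, p97, p98}, {48} × {p96, p97, p98}, {46, 47} × {p96, p98}, {46, 48} × {p96, p98}, {47, 48} × {p96, p98}, {46, 47} × {p96, p97, p98}, {46, 48} × {p96, p97, p98}, {46, 47, 48} × {p96, p98}, {47, 48} × {p96, p97, p98}, {46, 47, 48} × {p96, p97, p98}}; |τ_{X×Y}| = 64.

Enumerate products U × V with U ∈ τ_X, V ∈ τ_Y (deduplicated):
  ∅ × ∅ = {} (∅)
  {46} × {p98} = {(46,p98)}
  {47} × {p98} = {(47,p98)}
  {48} × {p98} = {(48,p98)}
  {46} × {p96, p98} = {(46,p96), (46,p98)}
  {46, 47} × {p98} = {(46,p98), (47,p98)}
  {46, 48} × {p98} = {(46,p98), (48,p98)}
  {47} × {p96, p98} = {(47,p96), (47,p98)}
  {47, 48} × {p98} = {(47,p98), (48,p98)}
  {48} × {p96, p98} = {(48,p96), (48,p98)}
  {46} × {p96, p97, p98} = {(46,p96), (46,p97), (46,p98)}
  {46, 47, 48} × {p98} = {(46,p98), (47,p98), (48,p98)}
  {47} × {p96, p97, p98} = {(47,p96), (47,p97), (47,p98)}
  {48} × {p96, p97, p98} = {(48,p96), (48,p97), (48,p98)}
  {46, 47} × {p96, p98} = {(46,p96), (46,p98), (47,p96), (47,p98)}
  {46, 48} × {p96, p98} = {(46,p96), (46,p98), (48,p96), (48,p98)}
  {47, 48} × {p96, p98} = {(47,p96), (47,p98), (48,p96), (48,p98)}
  {46, 47} × {p96, p97, p98} = {(46,p96), (46,p97), (46,p98), (47,p96), (47,p97), (47,p98)}
  {46, 48} × {p96, p97, p98} = {(46,p96), (46,p97), (46,p98), (48,p96), (48,p97), (48,p98)}
  {46, 47, 48} × {p96, p98} = {(46,p96), (46,p98), (47,p96), (47,p98), (48,p96), (48,p98)}
  {47, 48} × {p96, p97, p98} = {(47,p96), (47,p97), (47,p98), (48,p96), (48,p97), (48,p98)}
  {46, 47, 48} × {p96, p97, p98} = {(46,p96), (46,p97), (46,p98), (47,p96), (47,p97), (47,p98), (48,p96), (48,p97), (48,p98)}
These 22 distinct sets form the basis B.
Close under arbitrary unions to get τ_{X×Y}; counting gives |τ_{X×Y}| = 64.


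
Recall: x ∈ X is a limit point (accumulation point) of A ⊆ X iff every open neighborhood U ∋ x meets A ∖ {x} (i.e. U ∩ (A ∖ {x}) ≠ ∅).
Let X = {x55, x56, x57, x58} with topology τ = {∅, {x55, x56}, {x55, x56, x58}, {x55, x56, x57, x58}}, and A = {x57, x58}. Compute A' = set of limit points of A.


A' = {x57}

For each x ∈ X, list the open sets U ∈ τ with x ∈ U, then check whether U ∩ (A ∖ {x}) ≠ ∅ for every such U.
  x = x55: open {x55, x56} ∋ x has {x55, x56} ∩ (A ∖ {x55}) = ∅, so x is NOT a limit point.
  x = x56: open {x55, x56} ∋ x has {x55, x56} ∩ (A ∖ {x56}) = ∅, so x is NOT a limit point.
  x = x57: opens ∋ x are {x55, x56, x57, x58}; each meets A ∖ {x57}, so x IS a limit point.
  x = x58: open {x55, x56, x58} ∋ x has {x55, x56, x58} ∩ (A ∖ {x58}) = ∅, so x is NOT a limit point.
Collecting: A' = {x57}.


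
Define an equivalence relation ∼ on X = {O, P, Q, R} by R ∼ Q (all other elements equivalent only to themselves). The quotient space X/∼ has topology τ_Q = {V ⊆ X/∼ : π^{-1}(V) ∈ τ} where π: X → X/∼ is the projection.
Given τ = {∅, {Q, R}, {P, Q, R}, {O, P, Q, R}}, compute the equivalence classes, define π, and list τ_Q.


X/∼ = {[O], [P], [Q=R]}; |τ_Q| = 4.

Equivalence classes: [O], [P], [Q=R].
Quotient map π: X → X/∼ sends O ↦ [O], P ↦ [P], Q ↦ [Q=R], R ↦ [Q=R].
For each subset V ⊆ X/∼, compute π^{-1}(V) ⊆ X and check whether π^{-1}(V) ∈ τ. V is open in τ_Q iff π^{-1}(V) ∈ τ.
  V = {}: π^{-1}(V) = ∅ ∈ τ ✓.
  V = {[O]}: π^{-1}(V) = {O} ∉ τ ✗.
  V = {[P]}: π^{-1}(V) = {P} ∉ τ ✗.
  V = {[O], [P]}: π^{-1}(V) = {O, P} ∉ τ ✗.
  V = {[Q=R]}: π^{-1}(V) = {Q, R} ∈ τ ✓.
  V = {[O], [Q=R]}: π^{-1}(V) = {O, Q, R} ∉ τ ✗.
  V = {[P], [Q=R]}: π^{-1}(V) = {P, Q, R} ∈ τ ✓.
  V = {[O], [P], [Q=R]}: π^{-1}(V) = {O, P, Q, R} ∈ τ ✓.
Open sets in the quotient: τ_Q = {{}, {[Q=R]}, {[P], [Q=R]}, {[O], [P], [Q=R]}} (4 elements).


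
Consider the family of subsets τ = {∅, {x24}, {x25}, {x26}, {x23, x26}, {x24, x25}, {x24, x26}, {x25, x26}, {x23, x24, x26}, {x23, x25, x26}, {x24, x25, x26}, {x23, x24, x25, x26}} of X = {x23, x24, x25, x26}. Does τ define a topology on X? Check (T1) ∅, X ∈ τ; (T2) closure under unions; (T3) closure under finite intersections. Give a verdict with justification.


τ IS a topology on X.

Axiom (T1): ∅ ∈ τ? Yes; X ∈ τ? Yes.
Axiom (T2/T3): check pairwise unions and intersections of members of τ.
All pairwise intersections and unions checked — each lies in τ. Therefore τ satisfies (T1), (T2), (T3): it IS a topology on X.


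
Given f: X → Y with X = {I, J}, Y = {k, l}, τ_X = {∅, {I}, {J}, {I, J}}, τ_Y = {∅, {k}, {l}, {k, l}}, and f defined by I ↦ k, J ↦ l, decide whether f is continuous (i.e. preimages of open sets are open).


f IS continuous.

Compute f^{-1}(U) for each U ∈ τ_Y:
  U = ∅: f^{-1}(U) = ∅ ∈ τ_X ✓.
  U = {k}: f^{-1}(U) = {I} ∈ τ_X ✓.
  U = {l}: f^{-1}(U) = {J} ∈ τ_X ✓.
  U = {k, l}: f^{-1}(U) = {I, J} ∈ τ_X ✓.
Every preimage lies in τ_X, so f IS continuous.


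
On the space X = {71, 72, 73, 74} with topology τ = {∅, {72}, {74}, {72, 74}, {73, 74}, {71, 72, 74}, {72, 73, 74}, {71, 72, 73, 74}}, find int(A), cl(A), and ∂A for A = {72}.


int(A) = {72}, cl(A) = {71, 72}, ∂A = {71}.

Closed sets in (X, τ) are complements of opens:
  closed(X, τ) = {∅, {71}, {73}, {71, 72}, {71, 73}, {71, 72, 73}, {71, 73, 74}, {71, 72, 73, 74}}.
int(A) = ⋃ {U ∈ τ : U ⊆ A}. Opens contained in A: ∅, {72}.
Taking the union of these: int(A) = {72}.
cl(A) = ⋂ {C closed : A ⊆ C}. Closed sets containing A: {71, 72}, {71, 72, 73}, {71, 72, 73, 74}.
Intersecting these: cl(A) = {71, 72}.
∂A = cl(A) ∖ int(A) = {71, 72} ∖ {72} = {71}.


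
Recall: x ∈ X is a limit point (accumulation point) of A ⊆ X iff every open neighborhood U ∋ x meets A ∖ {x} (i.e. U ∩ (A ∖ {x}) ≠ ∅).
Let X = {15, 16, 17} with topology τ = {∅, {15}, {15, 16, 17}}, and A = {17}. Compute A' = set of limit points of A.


A' = {16}

For each x ∈ X, list the open sets U ∈ τ with x ∈ U, then check whether U ∩ (A ∖ {x}) ≠ ∅ for every such U.
  x = 15: open {15} ∋ x has {15} ∩ (A ∖ {15}) = ∅, so x is NOT a limit point.
  x = 16: opens ∋ x are {15, 16, 17}; each meets A ∖ {16}, so x IS a limit point.
  x = 17: open {15, 16, 17} ∋ x has {15, 16, 17} ∩ (A ∖ {17}) = ∅, so x is NOT a limit point.
Collecting: A' = {16}.


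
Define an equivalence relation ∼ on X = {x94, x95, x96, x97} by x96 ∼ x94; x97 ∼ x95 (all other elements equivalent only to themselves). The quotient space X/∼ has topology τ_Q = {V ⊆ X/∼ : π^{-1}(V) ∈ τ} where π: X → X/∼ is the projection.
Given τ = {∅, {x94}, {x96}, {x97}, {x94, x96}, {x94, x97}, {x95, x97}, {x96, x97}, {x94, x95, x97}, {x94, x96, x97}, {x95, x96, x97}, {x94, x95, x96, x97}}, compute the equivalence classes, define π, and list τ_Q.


X/∼ = {[x94=x96], [x95=x97]}; |τ_Q| = 4.

Equivalence classes: [x94=x96], [x95=x97].
Quotient map π: X → X/∼ sends x94 ↦ [x94=x96], x95 ↦ [x95=x97], x96 ↦ [x94=x96], x97 ↦ [x95=x97].
For each subset V ⊆ X/∼, compute π^{-1}(V) ⊆ X and check whether π^{-1}(V) ∈ τ. V is open in τ_Q iff π^{-1}(V) ∈ τ.
  V = {}: π^{-1}(V) = ∅ ∈ τ ✓.
  V = {[x94=x96]}: π^{-1}(V) = {x94, x96} ∈ τ ✓.
  V = {[x95=x97]}: π^{-1}(V) = {x95, x97} ∈ τ ✓.
  V = {[x94=x96], [x95=x97]}: π^{-1}(V) = {x94, x95, x96, x97} ∈ τ ✓.
Open sets in the quotient: τ_Q = {{}, {[x94=x96]}, {[x95=x97]}, {[x94=x96], [x95=x97]}} (4 elements).


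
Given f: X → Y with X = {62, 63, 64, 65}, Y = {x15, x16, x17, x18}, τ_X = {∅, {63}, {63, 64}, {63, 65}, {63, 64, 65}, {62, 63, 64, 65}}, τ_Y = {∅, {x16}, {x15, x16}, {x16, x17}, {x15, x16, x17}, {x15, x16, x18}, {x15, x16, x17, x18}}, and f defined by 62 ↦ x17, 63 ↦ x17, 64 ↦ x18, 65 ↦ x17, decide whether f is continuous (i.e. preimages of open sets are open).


f is NOT continuous.

Compute f^{-1}(U) for each U ∈ τ_Y:
  U = ∅: f^{-1}(U) = ∅ ∈ τ_X ✓.
  U = {x16}: f^{-1}(U) = ∅ ∈ τ_X ✓.
  U = {x15, x16}: f^{-1}(U) = ∅ ∈ τ_X ✓.
  U = {x16, x17}: f^{-1}(U) = {62, 63, 65} ∉ τ_X ✗.
  U = {x15, x16, x17}: f^{-1}(U) = {62, 63, 65} ∉ τ_X ✗.
  U = {x15, x16, x18}: f^{-1}(U) = {64} ∉ τ_X ✗.
  U = {x15, x16, x17, x18}: f^{-1}(U) = {62, 63, 64, 65} ∈ τ_X ✓.
Found U = {x16, x17} with f^{-1}(U) = {62, 63, 65} not in τ_X. Therefore f is NOT continuous.


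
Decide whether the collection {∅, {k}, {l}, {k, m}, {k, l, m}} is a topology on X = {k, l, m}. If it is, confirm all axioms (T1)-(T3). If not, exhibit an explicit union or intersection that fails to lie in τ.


τ is NOT a topology on X.

Axiom (T1): ∅ ∈ τ? Yes; X ∈ τ? Yes.
Axiom (T2/T3): check pairwise unions and intersections of members of τ.
Counterexample for (T2): {k} ∪ {l} = {k, l} ∉ τ. Therefore τ is NOT a topology.


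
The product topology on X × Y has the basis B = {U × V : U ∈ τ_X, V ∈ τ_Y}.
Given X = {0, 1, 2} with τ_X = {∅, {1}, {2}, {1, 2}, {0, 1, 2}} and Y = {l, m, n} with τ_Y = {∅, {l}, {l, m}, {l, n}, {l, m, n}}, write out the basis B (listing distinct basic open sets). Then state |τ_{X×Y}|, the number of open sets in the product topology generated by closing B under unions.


Basis B = {∅ × ∅, {1} × {l}, {2} × {l}, {1} × {l, m}, {1} × {l, n}, {1, 2} × {l}, {2} × {l, m}, {2} × {l, n}, {0, 1, 2} × {l}, {1} × {l, m, n}, {2} × {l, m, n}, {1, 2} × {l, m}, {1, 2} × {l, n}, {0, 1, 2} × {l, m}, {0, 1, 2} × {l, n}, {1, 2} × {l, m, n}, {0, 1, 2} × {l, m, n}}; |τ_{X×Y}| = 50.

Enumerate products U × V with U ∈ τ_X, V ∈ τ_Y (deduplicated):
  ∅ × ∅ = {} (∅)
  {1} × {l} = {(1,l)}
  {2} × {l} = {(2,l)}
  {1} × {l, m} = {(1,l), (1,m)}
  {1} × {l, n} = {(1,l), (1,n)}
  {1, 2} × {l} = {(1,l), (2,l)}
  {2} × {l, m} = {(2,l), (2,m)}
  {2} × {l, n} = {(2,l), (2,n)}
  {0, 1, 2} × {l} = {(0,l), (1,l), (2,l)}
  {1} × {l, m, n} = {(1,l), (1,m), (1,n)}
  {2} × {l, m, n} = {(2,l), (2,m), (2,n)}
  {1, 2} × {l, m} = {(1,l), (1,m), (2,l), (2,m)}
  {1, 2} × {l, n} = {(1,l), (1,n), (2,l), (2,n)}
  {0, 1, 2} × {l, m} = {(0,l), (0,m), (1,l), (1,m), (2,l), (2,m)}
  {0, 1, 2} × {l, n} = {(0,l), (0,n), (1,l), (1,n), (2,l), (2,n)}
  {1, 2} × {l, m, n} = {(1,l), (1,m), (1,n), (2,l), (2,m), (2,n)}
  {0, 1, 2} × {l, m, n} = {(0,l), (0,m), (0,n), (1,l), (1,m), (1,n), (2,l), (2,m), (2,n)}
These 17 distinct sets form the basis B.
Close under arbitrary unions to get τ_{X×Y}; counting gives |τ_{X×Y}| = 50.


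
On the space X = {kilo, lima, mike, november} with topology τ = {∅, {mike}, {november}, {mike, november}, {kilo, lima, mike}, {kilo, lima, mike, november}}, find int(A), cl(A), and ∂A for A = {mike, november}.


int(A) = {mike, november}, cl(A) = {kilo, lima, mike, november}, ∂A = {kilo, lima}.

Closed sets in (X, τ) are complements of opens:
  closed(X, τ) = {∅, {november}, {kilo, lima}, {kilo, lima, mike}, {kilo, lima, november}, {kilo, lima, mike, november}}.
int(A) = ⋃ {U ∈ τ : U ⊆ A}. Opens contained in A: ∅, {mike}, {november}, {mike, november}.
Taking the union of these: int(A) = {mike, november}.
cl(A) = ⋂ {C closed : A ⊆ C}. Closed sets containing A: {kilo, lima, mike, november}.
Intersecting these: cl(A) = {kilo, lima, mike, november}.
∂A = cl(A) ∖ int(A) = {kilo, lima, mike, november} ∖ {mike, november} = {kilo, lima}.


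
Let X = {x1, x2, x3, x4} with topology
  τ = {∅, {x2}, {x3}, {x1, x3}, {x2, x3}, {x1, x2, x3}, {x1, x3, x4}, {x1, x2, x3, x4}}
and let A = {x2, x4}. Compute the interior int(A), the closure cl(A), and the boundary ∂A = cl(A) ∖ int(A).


int(A) = {x2}, cl(A) = {x2, x4}, ∂A = {x4}.

Closed sets in (X, τ) are complements of opens:
  closed(X, τ) = {∅, {x2}, {x4}, {x1, x4}, {x2, x4}, {x1, x2, x4}, {x1, x3, x4}, {x1, x2, x3, x4}}.
int(A) = ⋃ {U ∈ τ : U ⊆ A}. Opens contained in A: ∅, {x2}.
Taking the union of these: int(A) = {x2}.
cl(A) = ⋂ {C closed : A ⊆ C}. Closed sets containing A: {x2, x4}, {x1, x2, x4}, {x1, x2, x3, x4}.
Intersecting these: cl(A) = {x2, x4}.
∂A = cl(A) ∖ int(A) = {x2, x4} ∖ {x2} = {x4}.


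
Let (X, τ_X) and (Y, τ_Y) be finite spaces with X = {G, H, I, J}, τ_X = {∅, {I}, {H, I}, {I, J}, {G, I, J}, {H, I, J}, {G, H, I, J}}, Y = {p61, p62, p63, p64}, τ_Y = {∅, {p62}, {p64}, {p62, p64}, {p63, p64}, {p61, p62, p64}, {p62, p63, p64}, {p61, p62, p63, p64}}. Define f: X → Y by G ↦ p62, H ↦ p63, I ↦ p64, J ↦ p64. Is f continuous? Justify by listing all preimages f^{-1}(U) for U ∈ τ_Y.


f is NOT continuous.

Compute f^{-1}(U) for each U ∈ τ_Y:
  U = ∅: f^{-1}(U) = ∅ ∈ τ_X ✓.
  U = {p62}: f^{-1}(U) = {G} ∉ τ_X ✗.
  U = {p64}: f^{-1}(U) = {I, J} ∈ τ_X ✓.
  U = {p62, p64}: f^{-1}(U) = {G, I, J} ∈ τ_X ✓.
  U = {p63, p64}: f^{-1}(U) = {H, I, J} ∈ τ_X ✓.
  U = {p61, p62, p64}: f^{-1}(U) = {G, I, J} ∈ τ_X ✓.
  U = {p62, p63, p64}: f^{-1}(U) = {G, H, I, J} ∈ τ_X ✓.
  U = {p61, p62, p63, p64}: f^{-1}(U) = {G, H, I, J} ∈ τ_X ✓.
Found U = {p62} with f^{-1}(U) = {G} not in τ_X. Therefore f is NOT continuous.
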